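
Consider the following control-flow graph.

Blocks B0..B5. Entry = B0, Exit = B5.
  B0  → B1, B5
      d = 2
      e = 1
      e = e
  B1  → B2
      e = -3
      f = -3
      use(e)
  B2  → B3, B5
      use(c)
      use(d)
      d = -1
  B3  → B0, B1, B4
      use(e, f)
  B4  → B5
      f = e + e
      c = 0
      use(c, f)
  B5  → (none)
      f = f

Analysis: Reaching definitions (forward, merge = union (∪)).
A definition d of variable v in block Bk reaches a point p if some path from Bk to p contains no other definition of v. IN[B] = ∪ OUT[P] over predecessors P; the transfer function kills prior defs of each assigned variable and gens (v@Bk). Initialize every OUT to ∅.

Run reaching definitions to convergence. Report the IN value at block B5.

Per-block solution:
  B0:   IN={d@B2, e@B1, f@B1}   OUT={d@B0, e@B0, f@B1}
  B1:   IN={d@B0, d@B2, e@B0, e@B1, f@B1}   OUT={d@B0, d@B2, e@B1, f@B1}
  B2:   IN={d@B0, d@B2, e@B1, f@B1}   OUT={d@B2, e@B1, f@B1}
  B3:   IN={d@B2, e@B1, f@B1}   OUT={d@B2, e@B1, f@B1}
  B4:   IN={d@B2, e@B1, f@B1}   OUT={c@B4, d@B2, e@B1, f@B4}
  B5:   IN={c@B4, d@B0, d@B2, e@B0, e@B1, f@B1, f@B4}   OUT={c@B4, d@B0, d@B2, e@B0, e@B1, f@B5}

Merge at B5: IN[B5] = OUT[B0] ⊔ OUT[B2] ⊔ OUT[B4] = {c@B4, d@B0, d@B2, e@B0, e@B1, f@B1, f@B4}

Answer: {c@B4, d@B0, d@B2, e@B0, e@B1, f@B1, f@B4}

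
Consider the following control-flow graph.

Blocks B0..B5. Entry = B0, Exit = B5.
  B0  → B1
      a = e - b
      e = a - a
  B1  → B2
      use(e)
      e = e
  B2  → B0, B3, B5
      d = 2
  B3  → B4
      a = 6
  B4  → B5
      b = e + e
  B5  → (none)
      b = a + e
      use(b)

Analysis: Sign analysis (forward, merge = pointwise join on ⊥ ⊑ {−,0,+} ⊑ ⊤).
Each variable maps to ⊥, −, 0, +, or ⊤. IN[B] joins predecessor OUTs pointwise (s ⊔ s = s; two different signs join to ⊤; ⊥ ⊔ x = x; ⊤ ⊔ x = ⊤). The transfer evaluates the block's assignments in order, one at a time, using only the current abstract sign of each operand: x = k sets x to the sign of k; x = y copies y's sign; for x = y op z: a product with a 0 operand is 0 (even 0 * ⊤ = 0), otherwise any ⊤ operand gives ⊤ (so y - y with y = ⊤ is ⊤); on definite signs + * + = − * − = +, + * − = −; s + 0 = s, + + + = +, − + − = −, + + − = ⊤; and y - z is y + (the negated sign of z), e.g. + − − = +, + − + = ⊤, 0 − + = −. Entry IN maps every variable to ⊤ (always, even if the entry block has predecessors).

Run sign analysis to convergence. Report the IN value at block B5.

Per-block solution:
  B0:   IN=(all ⊤)   OUT=(all ⊤)
  B1:   IN=(all ⊤)   OUT=(all ⊤)
  B2:   IN=(all ⊤)   OUT={d:+; rest ⊤}
  B3:   IN={d:+; rest ⊤}   OUT={a:+, d:+; rest ⊤}
  B4:   IN={a:+, d:+; rest ⊤}   OUT={a:+, d:+; rest ⊤}
  B5:   IN={d:+; rest ⊤}   OUT={d:+; rest ⊤}

Merge at B5: IN[B5] = OUT[B2] ⊔ OUT[B4] = {a: ⊤, b: ⊤, c: ⊤, d: +, e: ⊤, f: ⊤}

Answer: {a: ⊤, b: ⊤, c: ⊤, d: +, e: ⊤, f: ⊤}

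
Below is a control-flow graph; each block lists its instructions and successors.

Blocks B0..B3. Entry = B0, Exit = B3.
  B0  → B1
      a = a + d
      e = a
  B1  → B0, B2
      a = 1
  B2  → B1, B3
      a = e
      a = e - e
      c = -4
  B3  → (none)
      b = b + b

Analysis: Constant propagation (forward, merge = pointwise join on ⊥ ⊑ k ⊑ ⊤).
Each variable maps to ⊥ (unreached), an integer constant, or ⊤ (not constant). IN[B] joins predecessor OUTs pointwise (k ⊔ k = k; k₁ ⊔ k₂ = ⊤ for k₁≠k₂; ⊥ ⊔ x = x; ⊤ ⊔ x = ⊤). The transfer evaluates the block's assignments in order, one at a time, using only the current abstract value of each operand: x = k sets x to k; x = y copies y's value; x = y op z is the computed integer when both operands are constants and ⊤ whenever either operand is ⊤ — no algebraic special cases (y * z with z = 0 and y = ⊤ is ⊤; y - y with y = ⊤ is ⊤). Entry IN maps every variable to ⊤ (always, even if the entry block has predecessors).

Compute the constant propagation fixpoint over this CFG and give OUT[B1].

Answer: {a: 1, b: ⊤, c: ⊤, d: ⊤, e: ⊤, f: ⊤}

Working:
Fixpoint table:
  B0:   IN=(all ⊤)   OUT=(all ⊤)
  B1:   IN=(all ⊤)   OUT={a:1; rest ⊤}
  B2:   IN={a:1; rest ⊤}   OUT={c:-4; rest ⊤}
  B3:   IN={c:-4; rest ⊤}   OUT={c:-4; rest ⊤}

Merge at B1: IN[B1] = OUT[B0] ⊔ OUT[B2] = {a: ⊤, b: ⊤, c: ⊤, d: ⊤, e: ⊤, f: ⊤}
Applying B1's transfer function to that IN value gives OUT[B1] (row B1 above).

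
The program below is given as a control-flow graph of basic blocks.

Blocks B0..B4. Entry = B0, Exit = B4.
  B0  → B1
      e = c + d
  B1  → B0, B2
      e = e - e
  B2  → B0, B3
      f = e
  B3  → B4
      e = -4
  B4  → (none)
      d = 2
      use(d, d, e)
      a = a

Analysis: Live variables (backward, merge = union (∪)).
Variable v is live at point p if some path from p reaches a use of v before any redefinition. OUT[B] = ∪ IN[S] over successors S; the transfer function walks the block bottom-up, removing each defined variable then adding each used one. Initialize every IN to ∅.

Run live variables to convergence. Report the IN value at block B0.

Per-block solution:
  B0:   IN={a, c, d}   OUT={a, c, d, e}
  B1:   IN={a, c, d, e}   OUT={a, c, d, e}
  B2:   IN={a, c, d, e}   OUT={a, c, d}
  B3:   IN={a}   OUT={a, e}
  B4:   IN={a, e}   OUT={}

Merge at B0: OUT[B0] = IN[B1] = {a, c, d, e}
Applying B0's transfer function to that OUT value gives IN[B0] (row B0 above).

Answer: {a, c, d}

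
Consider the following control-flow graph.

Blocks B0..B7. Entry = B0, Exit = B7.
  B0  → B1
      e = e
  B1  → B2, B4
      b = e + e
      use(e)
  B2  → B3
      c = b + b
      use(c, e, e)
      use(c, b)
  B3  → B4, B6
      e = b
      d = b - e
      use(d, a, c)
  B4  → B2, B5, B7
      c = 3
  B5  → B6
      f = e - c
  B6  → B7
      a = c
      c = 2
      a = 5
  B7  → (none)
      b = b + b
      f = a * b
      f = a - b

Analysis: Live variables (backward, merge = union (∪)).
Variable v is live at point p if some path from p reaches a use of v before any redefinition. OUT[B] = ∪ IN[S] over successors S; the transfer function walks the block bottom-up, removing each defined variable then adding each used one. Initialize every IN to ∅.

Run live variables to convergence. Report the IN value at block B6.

Fixpoint table:
  B0:   IN={a, e}   OUT={a, e}
  B1:   IN={a, e}   OUT={a, b, e}
  B2:   IN={a, b, e}   OUT={a, b, c}
  B3:   IN={a, b, c}   OUT={a, b, c, e}
  B4:   IN={a, b, e}   OUT={a, b, c, e}
  B5:   IN={b, c, e}   OUT={b, c}
  B6:   IN={b, c}   OUT={a, b}
  B7:   IN={a, b}   OUT={}

Merge at B6: OUT[B6] = IN[B7] = {a, b}
Applying B6's transfer function to that OUT value gives IN[B6] (row B6 above).

Answer: {b, c}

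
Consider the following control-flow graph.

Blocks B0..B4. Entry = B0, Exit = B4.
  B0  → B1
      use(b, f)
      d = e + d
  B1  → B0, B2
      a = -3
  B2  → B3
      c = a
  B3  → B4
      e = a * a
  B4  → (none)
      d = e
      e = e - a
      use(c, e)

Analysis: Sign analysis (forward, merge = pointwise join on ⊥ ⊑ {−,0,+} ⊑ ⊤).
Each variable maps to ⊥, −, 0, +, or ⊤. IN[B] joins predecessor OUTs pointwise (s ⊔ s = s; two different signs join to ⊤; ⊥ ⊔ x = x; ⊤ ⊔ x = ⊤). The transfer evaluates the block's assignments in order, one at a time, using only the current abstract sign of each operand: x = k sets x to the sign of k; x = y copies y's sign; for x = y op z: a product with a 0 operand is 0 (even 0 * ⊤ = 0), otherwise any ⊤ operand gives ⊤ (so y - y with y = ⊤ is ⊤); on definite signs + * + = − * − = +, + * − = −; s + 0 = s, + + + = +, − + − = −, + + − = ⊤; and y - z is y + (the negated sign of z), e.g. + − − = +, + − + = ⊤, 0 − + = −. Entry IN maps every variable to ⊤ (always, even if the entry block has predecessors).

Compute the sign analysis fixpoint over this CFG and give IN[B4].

Per-block solution:
  B0:   IN=(all ⊤)   OUT=(all ⊤)
  B1:   IN=(all ⊤)   OUT={a:-; rest ⊤}
  B2:   IN={a:-; rest ⊤}   OUT={a:-, c:-; rest ⊤}
  B3:   IN={a:-, c:-; rest ⊤}   OUT={a:-, c:-, e:+; rest ⊤}
  B4:   IN={a:-, c:-, e:+; rest ⊤}   OUT={a:-, c:-, d:+, e:+; rest ⊤}

Merge at B4: IN[B4] = OUT[B3] = {a: -, b: ⊤, c: -, d: ⊤, e: +, f: ⊤}

Answer: {a: -, b: ⊤, c: -, d: ⊤, e: +, f: ⊤}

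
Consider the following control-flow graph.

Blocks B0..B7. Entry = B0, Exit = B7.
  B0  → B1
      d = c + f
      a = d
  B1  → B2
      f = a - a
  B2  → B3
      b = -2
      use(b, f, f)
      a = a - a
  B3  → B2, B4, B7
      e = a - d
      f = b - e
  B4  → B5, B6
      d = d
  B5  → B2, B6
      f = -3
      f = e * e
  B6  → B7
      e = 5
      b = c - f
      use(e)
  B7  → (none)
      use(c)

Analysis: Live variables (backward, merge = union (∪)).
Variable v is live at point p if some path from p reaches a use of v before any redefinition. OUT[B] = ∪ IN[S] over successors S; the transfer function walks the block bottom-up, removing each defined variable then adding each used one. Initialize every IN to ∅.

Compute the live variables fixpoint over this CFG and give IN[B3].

Converged values:
  B0: | IN={c, f} | OUT={a, c, d}
  B1: | IN={a, c, d} | OUT={a, c, d, f}
  B2: | IN={a, c, d, f} | OUT={a, b, c, d}
  B3: | IN={a, b, c, d} | OUT={a, c, d, e, f}
  B4: | IN={a, c, d, e, f} | OUT={a, c, d, e, f}
  B5: | IN={a, c, d, e} | OUT={a, c, d, f}
  B6: | IN={c, f} | OUT={c}
  B7: | IN={c} | OUT={}

Merge at B3: OUT[B3] = IN[B2] ⊔ IN[B4] ⊔ IN[B7] = {a, c, d, e, f}
Applying B3's transfer function to that OUT value gives IN[B3] (row B3 above).

Answer: {a, b, c, d}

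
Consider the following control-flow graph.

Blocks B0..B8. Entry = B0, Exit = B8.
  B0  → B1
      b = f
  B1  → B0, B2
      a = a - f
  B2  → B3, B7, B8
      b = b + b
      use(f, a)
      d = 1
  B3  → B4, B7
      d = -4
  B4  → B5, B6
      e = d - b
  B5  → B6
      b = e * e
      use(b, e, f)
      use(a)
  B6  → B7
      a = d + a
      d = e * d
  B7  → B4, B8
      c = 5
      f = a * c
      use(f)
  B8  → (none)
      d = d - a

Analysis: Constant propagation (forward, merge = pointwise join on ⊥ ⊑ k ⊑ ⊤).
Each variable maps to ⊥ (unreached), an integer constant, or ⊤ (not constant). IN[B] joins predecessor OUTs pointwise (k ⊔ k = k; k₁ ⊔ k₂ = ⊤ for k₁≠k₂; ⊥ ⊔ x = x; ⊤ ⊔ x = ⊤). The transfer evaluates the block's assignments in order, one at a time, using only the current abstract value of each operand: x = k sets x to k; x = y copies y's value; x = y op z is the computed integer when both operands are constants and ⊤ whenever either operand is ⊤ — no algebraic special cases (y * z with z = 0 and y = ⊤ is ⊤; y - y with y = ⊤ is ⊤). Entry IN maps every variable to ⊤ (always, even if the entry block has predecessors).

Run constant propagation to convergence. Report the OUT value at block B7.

Answer: {a: ⊤, b: ⊤, c: 5, d: ⊤, e: ⊤, f: ⊤}

Working:
Per-block solution:
  B0:   IN=(all ⊤)   OUT=(all ⊤)
  B1:   IN=(all ⊤)   OUT=(all ⊤)
  B2:   IN=(all ⊤)   OUT={d:1; rest ⊤}
  B3:   IN={d:1; rest ⊤}   OUT={d:-4; rest ⊤}
  B4:   IN=(all ⊤)   OUT=(all ⊤)
  B5:   IN=(all ⊤)   OUT=(all ⊤)
  B6:   IN=(all ⊤)   OUT=(all ⊤)
  B7:   IN=(all ⊤)   OUT={c:5; rest ⊤}
  B8:   IN=(all ⊤)   OUT=(all ⊤)

Merge at B7: IN[B7] = OUT[B2] ⊔ OUT[B3] ⊔ OUT[B6] = {a: ⊤, b: ⊤, c: ⊤, d: ⊤, e: ⊤, f: ⊤}
Applying B7's transfer function to that IN value gives OUT[B7] (row B7 above).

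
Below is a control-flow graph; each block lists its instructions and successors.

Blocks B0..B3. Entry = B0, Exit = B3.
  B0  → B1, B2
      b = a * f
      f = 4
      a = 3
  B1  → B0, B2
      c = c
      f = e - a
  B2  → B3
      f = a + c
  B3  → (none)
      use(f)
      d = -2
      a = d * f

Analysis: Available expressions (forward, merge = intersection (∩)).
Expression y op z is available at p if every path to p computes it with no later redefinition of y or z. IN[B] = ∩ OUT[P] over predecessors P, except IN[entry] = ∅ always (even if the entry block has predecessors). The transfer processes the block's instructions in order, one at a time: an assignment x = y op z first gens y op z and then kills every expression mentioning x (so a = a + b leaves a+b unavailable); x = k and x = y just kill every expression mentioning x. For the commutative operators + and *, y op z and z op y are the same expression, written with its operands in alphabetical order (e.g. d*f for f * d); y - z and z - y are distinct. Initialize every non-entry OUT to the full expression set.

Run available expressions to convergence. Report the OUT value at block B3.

Answer: {d*f}

Derivation:
Converged values:
  B0:   IN={}   OUT={}
  B1:   IN={}   OUT={e-a}
  B2:   IN={}   OUT={a+c}
  B3:   IN={a+c}   OUT={d*f}

Merge at B3: IN[B3] = OUT[B2] = {a+c}
Applying B3's transfer function to that IN value gives OUT[B3] (row B3 above).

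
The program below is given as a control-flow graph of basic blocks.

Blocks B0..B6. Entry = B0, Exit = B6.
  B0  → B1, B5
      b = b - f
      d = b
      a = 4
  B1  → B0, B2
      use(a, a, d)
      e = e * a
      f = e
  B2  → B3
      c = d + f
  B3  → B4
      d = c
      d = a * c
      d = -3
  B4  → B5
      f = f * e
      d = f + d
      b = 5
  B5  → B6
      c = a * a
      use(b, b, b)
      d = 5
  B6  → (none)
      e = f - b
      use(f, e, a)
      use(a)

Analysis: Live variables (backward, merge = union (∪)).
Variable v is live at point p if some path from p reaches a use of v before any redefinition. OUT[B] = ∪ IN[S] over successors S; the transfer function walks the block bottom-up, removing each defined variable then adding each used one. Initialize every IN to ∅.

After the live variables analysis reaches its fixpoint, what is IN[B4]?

Answer: {a, d, e, f}

Working:
Converged values:
  B0:  IN={b, e, f}  OUT={a, b, d, e, f}
  B1:  IN={a, b, d, e}  OUT={a, b, d, e, f}
  B2:  IN={a, d, e, f}  OUT={a, c, e, f}
  B3:  IN={a, c, e, f}  OUT={a, d, e, f}
  B4:  IN={a, d, e, f}  OUT={a, b, f}
  B5:  IN={a, b, f}  OUT={a, b, f}
  B6:  IN={a, b, f}  OUT={}

Merge at B4: OUT[B4] = IN[B5] = {a, b, f}
Applying B4's transfer function to that OUT value gives IN[B4] (row B4 above).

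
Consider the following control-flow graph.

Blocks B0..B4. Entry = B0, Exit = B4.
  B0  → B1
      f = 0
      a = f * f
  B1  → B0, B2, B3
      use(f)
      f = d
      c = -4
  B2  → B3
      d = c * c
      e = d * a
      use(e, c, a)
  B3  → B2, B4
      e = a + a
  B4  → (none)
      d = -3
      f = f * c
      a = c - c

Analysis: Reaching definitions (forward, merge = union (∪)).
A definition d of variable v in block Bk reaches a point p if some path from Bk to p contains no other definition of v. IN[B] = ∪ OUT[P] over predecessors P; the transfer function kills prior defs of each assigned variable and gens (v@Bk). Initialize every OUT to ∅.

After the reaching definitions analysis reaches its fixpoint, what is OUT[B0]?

Answer: {a@B0, c@B1, f@B0}

Working:
Fixpoint table:
  B0:   IN={a@B0, c@B1, f@B1}   OUT={a@B0, c@B1, f@B0}
  B1:   IN={a@B0, c@B1, f@B0}   OUT={a@B0, c@B1, f@B1}
  B2:   IN={a@B0, c@B1, d@B2, e@B3, f@B1}   OUT={a@B0, c@B1, d@B2, e@B2, f@B1}
  B3:   IN={a@B0, c@B1, d@B2, e@B2, f@B1}   OUT={a@B0, c@B1, d@B2, e@B3, f@B1}
  B4:   IN={a@B0, c@B1, d@B2, e@B3, f@B1}   OUT={a@B4, c@B1, d@B4, e@B3, f@B4}

Merge at B0 (entry node, so the boundary value {} is joined with the incoming edge(s)): IN[B0] = {} ⊔ OUT[B1] = {a@B0, c@B1, f@B1}
Applying B0's transfer function to that IN value gives OUT[B0] (row B0 above).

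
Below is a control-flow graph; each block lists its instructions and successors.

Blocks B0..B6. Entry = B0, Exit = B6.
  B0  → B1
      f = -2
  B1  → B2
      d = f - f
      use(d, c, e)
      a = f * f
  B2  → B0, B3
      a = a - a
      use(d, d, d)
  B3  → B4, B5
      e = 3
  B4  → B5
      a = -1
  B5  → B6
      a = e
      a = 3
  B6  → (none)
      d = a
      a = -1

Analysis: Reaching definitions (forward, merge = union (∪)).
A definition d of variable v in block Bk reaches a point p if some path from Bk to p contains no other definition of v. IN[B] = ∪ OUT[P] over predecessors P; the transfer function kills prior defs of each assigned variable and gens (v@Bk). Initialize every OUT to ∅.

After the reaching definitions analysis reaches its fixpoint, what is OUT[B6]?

Fixpoint table:
  B0:  IN={a@B2, d@B1, f@B0}  OUT={a@B2, d@B1, f@B0}
  B1:  IN={a@B2, d@B1, f@B0}  OUT={a@B1, d@B1, f@B0}
  B2:  IN={a@B1, d@B1, f@B0}  OUT={a@B2, d@B1, f@B0}
  B3:  IN={a@B2, d@B1, f@B0}  OUT={a@B2, d@B1, e@B3, f@B0}
  B4:  IN={a@B2, d@B1, e@B3, f@B0}  OUT={a@B4, d@B1, e@B3, f@B0}
  B5:  IN={a@B2, a@B4, d@B1, e@B3, f@B0}  OUT={a@B5, d@B1, e@B3, f@B0}
  B6:  IN={a@B5, d@B1, e@B3, f@B0}  OUT={a@B6, d@B6, e@B3, f@B0}

Merge at B6: IN[B6] = OUT[B5] = {a@B5, d@B1, e@B3, f@B0}
Applying B6's transfer function to that IN value gives OUT[B6] (row B6 above).

Answer: {a@B6, d@B6, e@B3, f@B0}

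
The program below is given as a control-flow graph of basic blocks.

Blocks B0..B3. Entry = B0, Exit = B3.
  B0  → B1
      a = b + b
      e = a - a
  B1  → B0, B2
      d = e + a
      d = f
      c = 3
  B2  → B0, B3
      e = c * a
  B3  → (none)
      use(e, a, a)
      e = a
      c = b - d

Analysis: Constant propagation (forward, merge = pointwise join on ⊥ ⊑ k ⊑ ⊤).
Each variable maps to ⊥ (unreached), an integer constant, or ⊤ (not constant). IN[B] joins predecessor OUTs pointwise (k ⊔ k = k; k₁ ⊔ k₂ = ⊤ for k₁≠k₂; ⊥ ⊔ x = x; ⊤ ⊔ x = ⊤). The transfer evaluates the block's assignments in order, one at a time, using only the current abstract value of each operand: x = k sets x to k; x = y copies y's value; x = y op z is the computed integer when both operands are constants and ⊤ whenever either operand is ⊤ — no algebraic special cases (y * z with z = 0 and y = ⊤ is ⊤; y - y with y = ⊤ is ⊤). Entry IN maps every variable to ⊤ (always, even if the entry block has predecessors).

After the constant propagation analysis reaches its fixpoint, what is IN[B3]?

Answer: {a: ⊤, b: ⊤, c: 3, d: ⊤, e: ⊤, f: ⊤}

Derivation:
Converged values:
  B0: | IN=(all ⊤) | OUT=(all ⊤)
  B1: | IN=(all ⊤) | OUT={c:3; rest ⊤}
  B2: | IN={c:3; rest ⊤} | OUT={c:3; rest ⊤}
  B3: | IN={c:3; rest ⊤} | OUT=(all ⊤)

Merge at B3: IN[B3] = OUT[B2] = {a: ⊤, b: ⊤, c: 3, d: ⊤, e: ⊤, f: ⊤}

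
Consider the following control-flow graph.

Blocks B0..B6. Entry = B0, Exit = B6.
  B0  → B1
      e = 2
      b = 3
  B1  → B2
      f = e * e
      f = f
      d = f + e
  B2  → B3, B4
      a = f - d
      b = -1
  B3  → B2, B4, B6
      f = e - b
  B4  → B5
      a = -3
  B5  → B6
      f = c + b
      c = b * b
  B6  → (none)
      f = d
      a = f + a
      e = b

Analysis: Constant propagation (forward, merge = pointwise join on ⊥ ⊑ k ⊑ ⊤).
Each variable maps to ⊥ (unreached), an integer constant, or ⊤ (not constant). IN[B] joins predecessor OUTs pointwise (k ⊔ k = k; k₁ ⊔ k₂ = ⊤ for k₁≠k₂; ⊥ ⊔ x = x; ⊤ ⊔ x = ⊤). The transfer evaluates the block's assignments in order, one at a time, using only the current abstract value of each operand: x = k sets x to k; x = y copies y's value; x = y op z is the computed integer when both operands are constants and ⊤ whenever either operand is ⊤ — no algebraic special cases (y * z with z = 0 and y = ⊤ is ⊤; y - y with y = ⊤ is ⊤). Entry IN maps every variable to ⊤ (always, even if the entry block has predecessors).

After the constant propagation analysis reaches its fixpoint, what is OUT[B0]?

Answer: {a: ⊤, b: 3, c: ⊤, d: ⊤, e: 2, f: ⊤}

Derivation:
Per-block solution:
  B0:  IN=(all ⊤)  OUT={b:3, e:2; rest ⊤}
  B1:  IN={b:3, e:2; rest ⊤}  OUT={b:3, d:6, e:2, f:4; rest ⊤}
  B2:  IN={d:6, e:2; rest ⊤}  OUT={b:-1, d:6, e:2; rest ⊤}
  B3:  IN={b:-1, d:6, e:2; rest ⊤}  OUT={b:-1, d:6, e:2, f:3; rest ⊤}
  B4:  IN={b:-1, d:6, e:2; rest ⊤}  OUT={a:-3, b:-1, d:6, e:2; rest ⊤}
  B5:  IN={a:-3, b:-1, d:6, e:2; rest ⊤}  OUT={a:-3, b:-1, c:1, d:6, e:2; rest ⊤}
  B6:  IN={b:-1, d:6, e:2; rest ⊤}  OUT={b:-1, d:6, e:-1, f:6; rest ⊤}

B0 is the boundary node: IN[B0] = {a: ⊤, b: ⊤, c: ⊤, d: ⊤, e: ⊤, f: ⊤}
Applying B0's transfer function to that IN value gives OUT[B0] (row B0 above).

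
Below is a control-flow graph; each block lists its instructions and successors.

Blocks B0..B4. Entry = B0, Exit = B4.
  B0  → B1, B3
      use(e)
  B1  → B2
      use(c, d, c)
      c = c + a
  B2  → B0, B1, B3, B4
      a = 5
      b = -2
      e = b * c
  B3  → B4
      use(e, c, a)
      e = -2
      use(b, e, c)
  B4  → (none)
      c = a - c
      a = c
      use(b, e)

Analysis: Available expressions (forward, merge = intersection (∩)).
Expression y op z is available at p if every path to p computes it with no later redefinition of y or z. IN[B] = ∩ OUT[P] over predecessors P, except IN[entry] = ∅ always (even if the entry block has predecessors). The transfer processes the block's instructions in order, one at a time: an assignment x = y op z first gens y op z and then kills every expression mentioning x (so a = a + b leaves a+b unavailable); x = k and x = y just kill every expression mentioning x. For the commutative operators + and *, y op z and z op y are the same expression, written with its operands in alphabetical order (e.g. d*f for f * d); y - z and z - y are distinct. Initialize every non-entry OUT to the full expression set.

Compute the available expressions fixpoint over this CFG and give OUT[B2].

Answer: {b*c}

Trace:
Converged values:
  B0: | IN={} | OUT={}
  B1: | IN={} | OUT={}
  B2: | IN={} | OUT={b*c}
  B3: | IN={} | OUT={}
  B4: | IN={} | OUT={}

Merge at B2: IN[B2] = OUT[B1] = {}
Applying B2's transfer function to that IN value gives OUT[B2] (row B2 above).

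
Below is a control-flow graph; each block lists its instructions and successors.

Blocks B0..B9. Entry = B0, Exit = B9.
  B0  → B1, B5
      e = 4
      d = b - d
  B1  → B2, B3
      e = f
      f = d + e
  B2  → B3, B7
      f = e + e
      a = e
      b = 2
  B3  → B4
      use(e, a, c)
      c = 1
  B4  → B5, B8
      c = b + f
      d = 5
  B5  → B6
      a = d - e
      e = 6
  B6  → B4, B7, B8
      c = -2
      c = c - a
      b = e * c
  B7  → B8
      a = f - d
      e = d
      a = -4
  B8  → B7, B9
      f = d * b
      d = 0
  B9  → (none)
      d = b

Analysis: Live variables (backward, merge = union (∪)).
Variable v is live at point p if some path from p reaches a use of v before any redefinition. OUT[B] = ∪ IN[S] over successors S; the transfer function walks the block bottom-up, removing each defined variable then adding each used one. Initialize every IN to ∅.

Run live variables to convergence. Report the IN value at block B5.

Answer: {d, e, f}

Derivation:
Per-block solution:
  B0: | IN={a, b, c, d, f} | OUT={a, b, c, d, e, f}
  B1: | IN={a, b, c, d, f} | OUT={a, b, c, d, e, f}
  B2: | IN={c, d, e} | OUT={a, b, c, d, e, f}
  B3: | IN={a, b, c, e, f} | OUT={b, e, f}
  B4: | IN={b, e, f} | OUT={b, d, e, f}
  B5: | IN={d, e, f} | OUT={a, d, e, f}
  B6: | IN={a, d, e, f} | OUT={b, d, e, f}
  B7: | IN={b, d, f} | OUT={b, d}
  B8: | IN={b, d} | OUT={b, d, f}
  B9: | IN={b} | OUT={}

Merge at B5: OUT[B5] = IN[B6] = {a, d, e, f}
Applying B5's transfer function to that OUT value gives IN[B5] (row B5 above).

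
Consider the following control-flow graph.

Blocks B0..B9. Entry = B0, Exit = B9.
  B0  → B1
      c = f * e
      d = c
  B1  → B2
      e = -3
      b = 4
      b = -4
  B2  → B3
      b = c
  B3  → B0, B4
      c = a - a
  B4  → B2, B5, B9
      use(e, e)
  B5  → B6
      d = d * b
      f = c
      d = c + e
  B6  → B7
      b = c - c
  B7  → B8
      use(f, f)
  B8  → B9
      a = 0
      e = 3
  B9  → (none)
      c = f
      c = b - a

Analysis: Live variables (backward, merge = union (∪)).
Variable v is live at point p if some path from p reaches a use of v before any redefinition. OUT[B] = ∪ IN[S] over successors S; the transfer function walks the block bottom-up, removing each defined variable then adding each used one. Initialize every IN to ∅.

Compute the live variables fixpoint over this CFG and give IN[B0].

Fixpoint table:
  B0:   IN={a, e, f}   OUT={a, c, d, f}
  B1:   IN={a, c, d, f}   OUT={a, c, d, e, f}
  B2:   IN={a, c, d, e, f}   OUT={a, b, d, e, f}
  B3:   IN={a, b, d, e, f}   OUT={a, b, c, d, e, f}
  B4:   IN={a, b, c, d, e, f}   OUT={a, b, c, d, e, f}
  B5:   IN={b, c, d, e}   OUT={c, f}
  B6:   IN={c, f}   OUT={b, f}
  B7:   IN={b, f}   OUT={b, f}
  B8:   IN={b, f}   OUT={a, b, f}
  B9:   IN={a, b, f}   OUT={}

Merge at B0: OUT[B0] = IN[B1] = {a, c, d, f}
Applying B0's transfer function to that OUT value gives IN[B0] (row B0 above).

Answer: {a, e, f}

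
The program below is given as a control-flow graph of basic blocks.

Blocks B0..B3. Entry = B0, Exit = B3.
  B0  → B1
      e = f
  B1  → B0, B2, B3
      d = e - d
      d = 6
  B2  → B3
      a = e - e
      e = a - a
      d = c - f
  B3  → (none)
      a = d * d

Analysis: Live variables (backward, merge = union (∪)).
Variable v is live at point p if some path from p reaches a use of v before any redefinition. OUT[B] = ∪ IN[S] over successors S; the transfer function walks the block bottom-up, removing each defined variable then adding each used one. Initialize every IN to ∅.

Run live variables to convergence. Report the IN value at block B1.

Converged values:
  B0:  IN={c, d, f}  OUT={c, d, e, f}
  B1:  IN={c, d, e, f}  OUT={c, d, e, f}
  B2:  IN={c, e, f}  OUT={d}
  B3:  IN={d}  OUT={}

Merge at B1: OUT[B1] = IN[B0] ⊔ IN[B2] ⊔ IN[B3] = {c, d, e, f}
Applying B1's transfer function to that OUT value gives IN[B1] (row B1 above).

Answer: {c, d, e, f}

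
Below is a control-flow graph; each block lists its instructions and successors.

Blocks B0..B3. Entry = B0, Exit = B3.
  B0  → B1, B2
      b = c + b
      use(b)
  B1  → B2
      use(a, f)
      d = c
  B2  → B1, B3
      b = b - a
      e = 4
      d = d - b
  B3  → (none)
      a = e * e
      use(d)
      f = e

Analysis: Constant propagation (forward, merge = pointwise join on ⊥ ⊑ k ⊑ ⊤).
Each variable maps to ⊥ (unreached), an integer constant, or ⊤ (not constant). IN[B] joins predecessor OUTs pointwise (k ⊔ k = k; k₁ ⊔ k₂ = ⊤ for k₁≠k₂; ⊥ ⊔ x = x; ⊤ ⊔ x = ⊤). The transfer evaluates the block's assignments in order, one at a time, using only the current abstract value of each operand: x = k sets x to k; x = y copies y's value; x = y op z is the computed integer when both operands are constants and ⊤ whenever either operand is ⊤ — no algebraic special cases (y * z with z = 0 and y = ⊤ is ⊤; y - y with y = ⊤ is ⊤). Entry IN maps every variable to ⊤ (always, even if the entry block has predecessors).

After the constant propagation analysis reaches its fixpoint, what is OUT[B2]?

Answer: {a: ⊤, b: ⊤, c: ⊤, d: ⊤, e: 4, f: ⊤}

Trace:
Per-block solution:
  B0: | IN=(all ⊤) | OUT=(all ⊤)
  B1: | IN=(all ⊤) | OUT=(all ⊤)
  B2: | IN=(all ⊤) | OUT={e:4; rest ⊤}
  B3: | IN={e:4; rest ⊤} | OUT={a:16, e:4, f:4; rest ⊤}

Merge at B2: IN[B2] = OUT[B0] ⊔ OUT[B1] = {a: ⊤, b: ⊤, c: ⊤, d: ⊤, e: ⊤, f: ⊤}
Applying B2's transfer function to that IN value gives OUT[B2] (row B2 above).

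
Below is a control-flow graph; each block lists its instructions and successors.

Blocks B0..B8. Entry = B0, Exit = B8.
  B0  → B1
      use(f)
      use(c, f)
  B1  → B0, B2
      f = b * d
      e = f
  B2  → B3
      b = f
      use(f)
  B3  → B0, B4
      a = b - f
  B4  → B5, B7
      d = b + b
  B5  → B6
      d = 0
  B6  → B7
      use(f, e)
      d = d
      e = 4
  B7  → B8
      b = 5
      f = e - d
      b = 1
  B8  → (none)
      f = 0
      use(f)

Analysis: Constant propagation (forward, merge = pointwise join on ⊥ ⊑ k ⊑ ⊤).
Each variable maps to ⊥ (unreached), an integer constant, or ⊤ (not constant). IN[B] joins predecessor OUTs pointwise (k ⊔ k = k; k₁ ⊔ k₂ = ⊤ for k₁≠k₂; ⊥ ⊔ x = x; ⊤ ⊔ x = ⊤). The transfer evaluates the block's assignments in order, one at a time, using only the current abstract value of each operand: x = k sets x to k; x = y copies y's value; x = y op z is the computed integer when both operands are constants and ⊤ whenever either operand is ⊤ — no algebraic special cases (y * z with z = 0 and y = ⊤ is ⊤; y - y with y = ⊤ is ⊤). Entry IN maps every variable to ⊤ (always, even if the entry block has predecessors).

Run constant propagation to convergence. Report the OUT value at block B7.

Answer: {a: ⊤, b: 1, c: ⊤, d: ⊤, e: ⊤, f: ⊤}

Trace:
Per-block solution:
  B0:  IN=(all ⊤)  OUT=(all ⊤)
  B1:  IN=(all ⊤)  OUT=(all ⊤)
  B2:  IN=(all ⊤)  OUT=(all ⊤)
  B3:  IN=(all ⊤)  OUT=(all ⊤)
  B4:  IN=(all ⊤)  OUT=(all ⊤)
  B5:  IN=(all ⊤)  OUT={d:0; rest ⊤}
  B6:  IN={d:0; rest ⊤}  OUT={d:0, e:4; rest ⊤}
  B7:  IN=(all ⊤)  OUT={b:1; rest ⊤}
  B8:  IN={b:1; rest ⊤}  OUT={b:1, f:0; rest ⊤}

Merge at B7: IN[B7] = OUT[B4] ⊔ OUT[B6] = {a: ⊤, b: ⊤, c: ⊤, d: ⊤, e: ⊤, f: ⊤}
Applying B7's transfer function to that IN value gives OUT[B7] (row B7 above).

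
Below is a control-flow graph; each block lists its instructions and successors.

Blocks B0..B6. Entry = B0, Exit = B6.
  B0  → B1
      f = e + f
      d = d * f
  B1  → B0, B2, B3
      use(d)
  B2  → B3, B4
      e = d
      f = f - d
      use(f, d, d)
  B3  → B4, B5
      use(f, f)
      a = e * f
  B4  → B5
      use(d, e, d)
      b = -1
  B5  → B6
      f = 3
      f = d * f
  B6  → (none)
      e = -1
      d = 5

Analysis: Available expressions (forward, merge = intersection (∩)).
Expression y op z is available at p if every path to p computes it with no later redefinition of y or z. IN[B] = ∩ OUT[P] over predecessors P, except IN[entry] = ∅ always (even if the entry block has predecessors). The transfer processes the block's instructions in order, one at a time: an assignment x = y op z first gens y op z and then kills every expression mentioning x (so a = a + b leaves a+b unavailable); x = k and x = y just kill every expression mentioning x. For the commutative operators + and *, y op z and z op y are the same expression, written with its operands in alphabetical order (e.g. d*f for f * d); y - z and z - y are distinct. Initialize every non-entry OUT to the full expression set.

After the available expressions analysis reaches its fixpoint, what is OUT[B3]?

Answer: {e*f}

Derivation:
Converged values:
  B0: | IN={} | OUT={}
  B1: | IN={} | OUT={}
  B2: | IN={} | OUT={}
  B3: | IN={} | OUT={e*f}
  B4: | IN={} | OUT={}
  B5: | IN={} | OUT={}
  B6: | IN={} | OUT={}

Merge at B3: IN[B3] = OUT[B1] ∩ OUT[B2] = {}
Applying B3's transfer function to that IN value gives OUT[B3] (row B3 above).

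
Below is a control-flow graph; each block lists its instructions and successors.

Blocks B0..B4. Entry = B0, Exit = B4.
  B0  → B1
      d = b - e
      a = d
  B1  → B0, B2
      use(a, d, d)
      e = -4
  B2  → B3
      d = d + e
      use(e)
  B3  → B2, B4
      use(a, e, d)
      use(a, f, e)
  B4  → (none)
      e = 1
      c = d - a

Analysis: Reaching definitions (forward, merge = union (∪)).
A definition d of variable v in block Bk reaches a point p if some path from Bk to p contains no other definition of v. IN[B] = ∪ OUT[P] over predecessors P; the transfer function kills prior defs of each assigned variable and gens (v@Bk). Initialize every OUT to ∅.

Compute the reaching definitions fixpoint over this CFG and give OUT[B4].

Converged values:
  B0:   IN={a@B0, d@B0, e@B1}   OUT={a@B0, d@B0, e@B1}
  B1:   IN={a@B0, d@B0, e@B1}   OUT={a@B0, d@B0, e@B1}
  B2:   IN={a@B0, d@B0, d@B2, e@B1}   OUT={a@B0, d@B2, e@B1}
  B3:   IN={a@B0, d@B2, e@B1}   OUT={a@B0, d@B2, e@B1}
  B4:   IN={a@B0, d@B2, e@B1}   OUT={a@B0, c@B4, d@B2, e@B4}

Merge at B4: IN[B4] = OUT[B3] = {a@B0, d@B2, e@B1}
Applying B4's transfer function to that IN value gives OUT[B4] (row B4 above).

Answer: {a@B0, c@B4, d@B2, e@B4}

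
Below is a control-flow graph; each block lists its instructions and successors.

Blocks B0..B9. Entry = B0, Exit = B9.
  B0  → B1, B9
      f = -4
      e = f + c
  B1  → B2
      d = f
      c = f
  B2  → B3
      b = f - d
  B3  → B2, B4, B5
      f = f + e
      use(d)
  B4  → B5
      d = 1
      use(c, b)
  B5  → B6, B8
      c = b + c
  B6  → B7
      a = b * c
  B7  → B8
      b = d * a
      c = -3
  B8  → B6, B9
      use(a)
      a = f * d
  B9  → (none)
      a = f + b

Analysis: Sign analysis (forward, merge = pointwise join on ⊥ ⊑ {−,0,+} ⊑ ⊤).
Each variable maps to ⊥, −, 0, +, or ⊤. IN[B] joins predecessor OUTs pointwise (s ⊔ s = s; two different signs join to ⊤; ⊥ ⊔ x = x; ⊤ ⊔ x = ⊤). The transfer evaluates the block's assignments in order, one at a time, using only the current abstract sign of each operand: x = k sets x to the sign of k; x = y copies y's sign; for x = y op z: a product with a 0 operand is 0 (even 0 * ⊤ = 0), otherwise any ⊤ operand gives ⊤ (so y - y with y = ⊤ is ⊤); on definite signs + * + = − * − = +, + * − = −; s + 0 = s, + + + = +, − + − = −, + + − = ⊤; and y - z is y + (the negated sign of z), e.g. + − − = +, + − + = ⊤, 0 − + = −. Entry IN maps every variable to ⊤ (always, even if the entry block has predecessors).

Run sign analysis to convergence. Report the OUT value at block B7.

Per-block solution:
  B0:  IN=(all ⊤)  OUT={f:-; rest ⊤}
  B1:  IN={f:-; rest ⊤}  OUT={c:-, d:-, f:-; rest ⊤}
  B2:  IN={c:-, d:-; rest ⊤}  OUT={c:-, d:-; rest ⊤}
  B3:  IN={c:-, d:-; rest ⊤}  OUT={c:-, d:-; rest ⊤}
  B4:  IN={c:-, d:-; rest ⊤}  OUT={c:-, d:+; rest ⊤}
  B5:  IN={c:-; rest ⊤}  OUT=(all ⊤)
  B6:  IN=(all ⊤)  OUT=(all ⊤)
  B7:  IN=(all ⊤)  OUT={c:-; rest ⊤}
  B8:  IN=(all ⊤)  OUT=(all ⊤)
  B9:  IN=(all ⊤)  OUT=(all ⊤)

Merge at B7: IN[B7] = OUT[B6] = {a: ⊤, b: ⊤, c: ⊤, d: ⊤, e: ⊤, f: ⊤}
Applying B7's transfer function to that IN value gives OUT[B7] (row B7 above).

Answer: {a: ⊤, b: ⊤, c: -, d: ⊤, e: ⊤, f: ⊤}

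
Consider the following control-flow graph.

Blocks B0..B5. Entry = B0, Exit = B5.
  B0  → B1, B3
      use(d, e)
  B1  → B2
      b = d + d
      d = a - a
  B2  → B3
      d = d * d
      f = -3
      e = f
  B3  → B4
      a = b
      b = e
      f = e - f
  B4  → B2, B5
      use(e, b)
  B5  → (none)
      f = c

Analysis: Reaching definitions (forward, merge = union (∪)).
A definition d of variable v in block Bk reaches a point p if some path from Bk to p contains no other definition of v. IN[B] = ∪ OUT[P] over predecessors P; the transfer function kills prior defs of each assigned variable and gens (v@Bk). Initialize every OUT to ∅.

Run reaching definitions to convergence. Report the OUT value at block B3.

Per-block solution:
  B0:   IN={}   OUT={}
  B1:   IN={}   OUT={b@B1, d@B1}
  B2:   IN={a@B3, b@B1, b@B3, d@B1, d@B2, e@B2, f@B3}   OUT={a@B3, b@B1, b@B3, d@B2, e@B2, f@B2}
  B3:   IN={a@B3, b@B1, b@B3, d@B2, e@B2, f@B2}   OUT={a@B3, b@B3, d@B2, e@B2, f@B3}
  B4:   IN={a@B3, b@B3, d@B2, e@B2, f@B3}   OUT={a@B3, b@B3, d@B2, e@B2, f@B3}
  B5:   IN={a@B3, b@B3, d@B2, e@B2, f@B3}   OUT={a@B3, b@B3, d@B2, e@B2, f@B5}

Merge at B3: IN[B3] = OUT[B0] ⊔ OUT[B2] = {a@B3, b@B1, b@B3, d@B2, e@B2, f@B2}
Applying B3's transfer function to that IN value gives OUT[B3] (row B3 above).

Answer: {a@B3, b@B3, d@B2, e@B2, f@B3}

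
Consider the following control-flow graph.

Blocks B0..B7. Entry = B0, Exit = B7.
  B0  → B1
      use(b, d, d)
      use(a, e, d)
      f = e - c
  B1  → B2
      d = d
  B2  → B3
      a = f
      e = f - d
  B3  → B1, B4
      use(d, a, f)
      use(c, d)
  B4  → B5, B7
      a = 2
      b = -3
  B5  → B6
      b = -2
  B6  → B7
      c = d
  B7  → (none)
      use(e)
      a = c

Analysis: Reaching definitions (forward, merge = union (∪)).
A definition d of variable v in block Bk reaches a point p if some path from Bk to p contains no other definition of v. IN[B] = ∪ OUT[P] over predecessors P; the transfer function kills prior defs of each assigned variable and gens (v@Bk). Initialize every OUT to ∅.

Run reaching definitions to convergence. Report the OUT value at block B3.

Fixpoint table:
  B0:   IN={}   OUT={f@B0}
  B1:   IN={a@B2, d@B1, e@B2, f@B0}   OUT={a@B2, d@B1, e@B2, f@B0}
  B2:   IN={a@B2, d@B1, e@B2, f@B0}   OUT={a@B2, d@B1, e@B2, f@B0}
  B3:   IN={a@B2, d@B1, e@B2, f@B0}   OUT={a@B2, d@B1, e@B2, f@B0}
  B4:   IN={a@B2, d@B1, e@B2, f@B0}   OUT={a@B4, b@B4, d@B1, e@B2, f@B0}
  B5:   IN={a@B4, b@B4, d@B1, e@B2, f@B0}   OUT={a@B4, b@B5, d@B1, e@B2, f@B0}
  B6:   IN={a@B4, b@B5, d@B1, e@B2, f@B0}   OUT={a@B4, b@B5, c@B6, d@B1, e@B2, f@B0}
  B7:   IN={a@B4, b@B4, b@B5, c@B6, d@B1, e@B2, f@B0}   OUT={a@B7, b@B4, b@B5, c@B6, d@B1, e@B2, f@B0}

Merge at B3: IN[B3] = OUT[B2] = {a@B2, d@B1, e@B2, f@B0}
Applying B3's transfer function to that IN value gives OUT[B3] (row B3 above).

Answer: {a@B2, d@B1, e@B2, f@B0}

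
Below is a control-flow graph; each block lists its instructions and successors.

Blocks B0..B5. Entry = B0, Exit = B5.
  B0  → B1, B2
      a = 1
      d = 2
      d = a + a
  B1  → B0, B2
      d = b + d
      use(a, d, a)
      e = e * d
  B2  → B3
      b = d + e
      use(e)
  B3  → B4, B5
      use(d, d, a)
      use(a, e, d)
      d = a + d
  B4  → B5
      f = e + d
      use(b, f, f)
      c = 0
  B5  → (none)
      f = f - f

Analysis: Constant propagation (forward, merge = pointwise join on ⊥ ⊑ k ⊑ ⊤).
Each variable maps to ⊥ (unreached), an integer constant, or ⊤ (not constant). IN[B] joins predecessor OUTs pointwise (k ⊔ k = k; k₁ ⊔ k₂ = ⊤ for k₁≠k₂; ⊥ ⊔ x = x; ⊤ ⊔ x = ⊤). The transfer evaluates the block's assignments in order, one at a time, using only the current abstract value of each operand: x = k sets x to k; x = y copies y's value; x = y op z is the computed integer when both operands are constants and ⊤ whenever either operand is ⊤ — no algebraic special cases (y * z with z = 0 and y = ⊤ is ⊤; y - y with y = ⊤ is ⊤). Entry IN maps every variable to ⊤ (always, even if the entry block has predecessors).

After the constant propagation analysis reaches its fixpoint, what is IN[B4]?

Answer: {a: 1, b: ⊤, c: ⊤, d: ⊤, e: ⊤, f: ⊤}

Derivation:
Per-block solution:
  B0: | IN=(all ⊤) | OUT={a:1, d:2; rest ⊤}
  B1: | IN={a:1, d:2; rest ⊤} | OUT={a:1; rest ⊤}
  B2: | IN={a:1; rest ⊤} | OUT={a:1; rest ⊤}
  B3: | IN={a:1; rest ⊤} | OUT={a:1; rest ⊤}
  B4: | IN={a:1; rest ⊤} | OUT={a:1, c:0; rest ⊤}
  B5: | IN={a:1; rest ⊤} | OUT={a:1; rest ⊤}

Merge at B4: IN[B4] = OUT[B3] = {a: 1, b: ⊤, c: ⊤, d: ⊤, e: ⊤, f: ⊤}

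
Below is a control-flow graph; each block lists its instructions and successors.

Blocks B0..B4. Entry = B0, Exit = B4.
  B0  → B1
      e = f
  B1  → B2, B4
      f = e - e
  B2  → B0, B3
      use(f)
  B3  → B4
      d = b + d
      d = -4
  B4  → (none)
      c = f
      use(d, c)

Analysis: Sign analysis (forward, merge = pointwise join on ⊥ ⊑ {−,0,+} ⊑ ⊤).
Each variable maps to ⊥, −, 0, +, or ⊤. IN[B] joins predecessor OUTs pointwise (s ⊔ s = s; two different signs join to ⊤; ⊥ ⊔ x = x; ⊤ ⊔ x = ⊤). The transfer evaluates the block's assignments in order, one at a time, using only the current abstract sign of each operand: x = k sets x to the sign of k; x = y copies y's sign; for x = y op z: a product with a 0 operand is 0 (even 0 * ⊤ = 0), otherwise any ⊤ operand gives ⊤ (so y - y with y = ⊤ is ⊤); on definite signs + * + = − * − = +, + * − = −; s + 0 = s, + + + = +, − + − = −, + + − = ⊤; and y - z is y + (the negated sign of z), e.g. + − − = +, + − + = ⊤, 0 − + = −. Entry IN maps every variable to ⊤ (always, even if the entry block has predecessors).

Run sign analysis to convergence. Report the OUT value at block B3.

Answer: {a: ⊤, b: ⊤, c: ⊤, d: -, e: ⊤, f: ⊤}

Trace:
Converged values:
  B0:   IN=(all ⊤)   OUT=(all ⊤)
  B1:   IN=(all ⊤)   OUT=(all ⊤)
  B2:   IN=(all ⊤)   OUT=(all ⊤)
  B3:   IN=(all ⊤)   OUT={d:-; rest ⊤}
  B4:   IN=(all ⊤)   OUT=(all ⊤)

Merge at B3: IN[B3] = OUT[B2] = {a: ⊤, b: ⊤, c: ⊤, d: ⊤, e: ⊤, f: ⊤}
Applying B3's transfer function to that IN value gives OUT[B3] (row B3 above).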